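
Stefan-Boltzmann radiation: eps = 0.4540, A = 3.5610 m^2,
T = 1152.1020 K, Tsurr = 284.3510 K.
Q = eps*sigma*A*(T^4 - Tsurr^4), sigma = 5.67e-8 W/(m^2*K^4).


T^4 = 1.7618e+12
Tsurr^4 = 6.5376e+09
Q = 0.4540 * 5.67e-8 * 3.5610 * 1.7553e+12 = 160901.4936 W

160901.4936 W


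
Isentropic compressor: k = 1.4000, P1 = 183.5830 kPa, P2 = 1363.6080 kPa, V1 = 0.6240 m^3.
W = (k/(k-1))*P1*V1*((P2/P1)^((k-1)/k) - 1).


(k-1)/k = 0.2857
(P2/P1)^exp = 1.7734
W = 3.5000 * 183.5830 * 0.6240 * (1.7734 - 1) = 310.1068 kJ

310.1068 kJ


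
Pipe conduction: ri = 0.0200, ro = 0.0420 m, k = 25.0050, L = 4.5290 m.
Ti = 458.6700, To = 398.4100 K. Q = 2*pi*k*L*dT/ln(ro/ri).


dT = 60.2600 K
ln(ro/ri) = 0.7419
Q = 2*pi*25.0050*4.5290*60.2600 / 0.7419 = 57792.4284 W

57792.4284 W


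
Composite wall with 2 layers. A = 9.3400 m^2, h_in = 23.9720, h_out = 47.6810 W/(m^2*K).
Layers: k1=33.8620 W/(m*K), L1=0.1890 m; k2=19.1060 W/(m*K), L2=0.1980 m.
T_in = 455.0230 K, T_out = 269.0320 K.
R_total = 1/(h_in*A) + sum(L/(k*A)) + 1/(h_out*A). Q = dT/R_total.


R_conv_in = 1/(23.9720*9.3400) = 0.0045
R_1 = 0.1890/(33.8620*9.3400) = 0.0006
R_2 = 0.1980/(19.1060*9.3400) = 0.0011
R_conv_out = 1/(47.6810*9.3400) = 0.0022
R_total = 0.0084 K/W
Q = 185.9910 / 0.0084 = 22092.0118 W

R_total = 0.0084 K/W, Q = 22092.0118 W


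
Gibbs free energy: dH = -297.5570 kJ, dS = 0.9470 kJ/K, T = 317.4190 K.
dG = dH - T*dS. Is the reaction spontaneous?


T*dS = 317.4190 * 0.9470 = 300.5958 kJ
dG = -297.5570 - 300.5958 = -598.1528 kJ (spontaneous)

dG = -598.1528 kJ, spontaneous


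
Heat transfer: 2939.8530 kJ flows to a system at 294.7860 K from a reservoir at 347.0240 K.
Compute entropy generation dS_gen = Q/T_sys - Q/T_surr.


dS_sys = 2939.8530/294.7860 = 9.9728 kJ/K
dS_surr = -2939.8530/347.0240 = -8.4716 kJ/K
dS_gen = 9.9728 - 8.4716 = 1.5012 kJ/K (irreversible)

dS_gen = 1.5012 kJ/K, irreversible


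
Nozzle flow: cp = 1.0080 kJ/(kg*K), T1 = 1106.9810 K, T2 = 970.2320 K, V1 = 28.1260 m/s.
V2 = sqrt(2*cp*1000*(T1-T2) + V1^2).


dT = 136.7490 K
2*cp*1000*dT = 275685.9840
V1^2 = 791.0719
V2 = sqrt(276477.0559) = 525.8109 m/s

525.8109 m/s


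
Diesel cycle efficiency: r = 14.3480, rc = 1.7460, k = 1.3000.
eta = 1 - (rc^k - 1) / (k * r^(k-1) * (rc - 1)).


r^(k-1) = 2.2235
rc^k = 2.0638
eta = 0.5067 = 50.6689%

50.6689%


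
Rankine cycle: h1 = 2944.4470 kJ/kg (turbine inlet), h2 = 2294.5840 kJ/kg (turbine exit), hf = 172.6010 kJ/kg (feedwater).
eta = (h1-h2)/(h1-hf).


W = 649.8630 kJ/kg
Q_in = 2771.8460 kJ/kg
eta = 0.2345 = 23.4451%

eta = 23.4451%


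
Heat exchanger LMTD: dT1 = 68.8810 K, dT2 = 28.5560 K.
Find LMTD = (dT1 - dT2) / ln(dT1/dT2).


dT1/dT2 = 2.4121
ln(dT1/dT2) = 0.8805
LMTD = 40.3250 / 0.8805 = 45.7972 K

45.7972 K


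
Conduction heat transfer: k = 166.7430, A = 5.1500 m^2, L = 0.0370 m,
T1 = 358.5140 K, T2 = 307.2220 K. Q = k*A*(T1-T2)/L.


dT = 51.2920 K
Q = 166.7430 * 5.1500 * 51.2920 / 0.0370 = 1190426.9479 W

1190426.9479 W


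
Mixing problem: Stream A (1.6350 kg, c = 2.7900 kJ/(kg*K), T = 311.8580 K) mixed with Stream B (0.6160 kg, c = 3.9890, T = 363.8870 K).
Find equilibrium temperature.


num = 2316.7389
den = 7.0189
Tf = 330.0727 K

330.0727 K


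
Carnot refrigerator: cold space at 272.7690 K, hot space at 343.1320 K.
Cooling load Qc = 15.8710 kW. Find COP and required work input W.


COP = 272.7690 / 70.3630 = 3.8766
W = 15.8710 / 3.8766 = 4.0941 kW

COP = 3.8766, W = 4.0941 kW


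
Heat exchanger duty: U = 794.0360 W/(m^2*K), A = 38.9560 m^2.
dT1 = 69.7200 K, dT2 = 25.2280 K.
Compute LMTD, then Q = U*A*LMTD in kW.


LMTD = 43.7684 K
Q = 794.0360 * 38.9560 * 43.7684 = 1353864.2216 W = 1353.8642 kW

1353.8642 kW


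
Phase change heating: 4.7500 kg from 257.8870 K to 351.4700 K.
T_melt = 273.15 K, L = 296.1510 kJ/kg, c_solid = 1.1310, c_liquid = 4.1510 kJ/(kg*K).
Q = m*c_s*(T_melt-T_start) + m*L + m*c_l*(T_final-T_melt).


Q1 (sensible, solid) = 4.7500 * 1.1310 * 15.2630 = 81.9967 kJ
Q2 (latent) = 4.7500 * 296.1510 = 1406.7173 kJ
Q3 (sensible, liquid) = 4.7500 * 4.1510 * 78.3200 = 1544.2550 kJ
Q_total = 3032.9689 kJ

3032.9689 kJ


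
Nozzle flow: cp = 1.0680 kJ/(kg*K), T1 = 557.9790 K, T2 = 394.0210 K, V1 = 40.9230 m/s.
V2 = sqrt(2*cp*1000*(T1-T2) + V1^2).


dT = 163.9580 K
2*cp*1000*dT = 350214.2880
V1^2 = 1674.6919
V2 = sqrt(351888.9799) = 593.2023 m/s

593.2023 m/s


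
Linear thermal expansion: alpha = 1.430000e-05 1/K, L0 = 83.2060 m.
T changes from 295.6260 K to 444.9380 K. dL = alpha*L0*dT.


dT = 149.3120 K
dL = 1.430000e-05 * 83.2060 * 149.3120 = 0.177658 m
L_final = 83.383658 m

dL = 0.177658 m


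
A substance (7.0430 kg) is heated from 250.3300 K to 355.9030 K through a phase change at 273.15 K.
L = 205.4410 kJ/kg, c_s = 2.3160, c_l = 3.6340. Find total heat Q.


Q1 (sensible, solid) = 7.0430 * 2.3160 * 22.8200 = 372.2304 kJ
Q2 (latent) = 7.0430 * 205.4410 = 1446.9210 kJ
Q3 (sensible, liquid) = 7.0430 * 3.6340 * 82.7530 = 2118.0020 kJ
Q_total = 3937.1534 kJ

3937.1534 kJ


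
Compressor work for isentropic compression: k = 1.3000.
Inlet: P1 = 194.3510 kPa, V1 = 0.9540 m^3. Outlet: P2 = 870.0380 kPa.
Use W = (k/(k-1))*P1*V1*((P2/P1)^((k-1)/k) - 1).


(k-1)/k = 0.2308
(P2/P1)^exp = 1.4133
W = 4.3333 * 194.3510 * 0.9540 * (1.4133 - 1) = 332.0260 kJ

332.0260 kJ


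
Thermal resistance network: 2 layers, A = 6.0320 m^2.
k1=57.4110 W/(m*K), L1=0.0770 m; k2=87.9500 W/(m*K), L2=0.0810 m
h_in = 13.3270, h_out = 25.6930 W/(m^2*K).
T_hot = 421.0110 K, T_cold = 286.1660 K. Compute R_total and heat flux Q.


R_conv_in = 1/(13.3270*6.0320) = 0.0124
R_1 = 0.0770/(57.4110*6.0320) = 0.0002
R_2 = 0.0810/(87.9500*6.0320) = 0.0002
R_conv_out = 1/(25.6930*6.0320) = 0.0065
R_total = 0.0193 K/W
Q = 134.8450 / 0.0193 = 6998.7309 W

R_total = 0.0193 K/W, Q = 6998.7309 W


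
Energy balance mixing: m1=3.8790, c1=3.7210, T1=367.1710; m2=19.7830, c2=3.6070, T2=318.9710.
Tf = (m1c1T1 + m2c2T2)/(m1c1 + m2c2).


num = 28060.5610
den = 85.7910
Tf = 327.0803 K

327.0803 K


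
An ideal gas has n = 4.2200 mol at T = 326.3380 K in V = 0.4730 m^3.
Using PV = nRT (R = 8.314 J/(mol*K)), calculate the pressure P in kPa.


P = nRT/V = 4.2200 * 8.314 * 326.3380 / 0.4730
= 11449.5948 / 0.4730 = 24206.3316 Pa = 24.2063 kPa

24.2063 kPa


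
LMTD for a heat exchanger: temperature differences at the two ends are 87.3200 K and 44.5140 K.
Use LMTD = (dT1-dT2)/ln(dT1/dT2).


dT1/dT2 = 1.9616
ln(dT1/dT2) = 0.6738
LMTD = 42.8060 / 0.6738 = 63.5315 K

63.5315 K


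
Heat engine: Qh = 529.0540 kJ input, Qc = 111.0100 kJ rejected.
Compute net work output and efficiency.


W = 529.0540 - 111.0100 = 418.0440 kJ
eta = 418.0440 / 529.0540 = 0.7902 = 79.0173%

W = 418.0440 kJ, eta = 79.0173%


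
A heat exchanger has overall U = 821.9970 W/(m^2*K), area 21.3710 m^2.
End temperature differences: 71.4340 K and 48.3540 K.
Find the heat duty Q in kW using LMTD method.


LMTD = 59.1454 K
Q = 821.9970 * 21.3710 * 59.1454 = 1039000.5904 W = 1039.0006 kW

1039.0006 kW


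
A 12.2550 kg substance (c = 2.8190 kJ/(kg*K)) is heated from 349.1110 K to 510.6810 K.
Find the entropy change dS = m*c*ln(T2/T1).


T2/T1 = 1.4628
ln(T2/T1) = 0.3804
dS = 12.2550 * 2.8190 * 0.3804 = 13.1401 kJ/K

13.1401 kJ/K


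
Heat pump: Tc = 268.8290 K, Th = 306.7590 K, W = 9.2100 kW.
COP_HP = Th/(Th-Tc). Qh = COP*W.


COP = 306.7590 / 37.9300 = 8.0875
Qh = 8.0875 * 9.2100 = 74.4859 kW

COP = 8.0875, Qh = 74.4859 kW


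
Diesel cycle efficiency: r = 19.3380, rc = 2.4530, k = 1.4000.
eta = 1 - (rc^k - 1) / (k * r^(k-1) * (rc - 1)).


r^(k-1) = 3.2701
rc^k = 3.5122
eta = 0.6223 = 62.2348%

62.2348%


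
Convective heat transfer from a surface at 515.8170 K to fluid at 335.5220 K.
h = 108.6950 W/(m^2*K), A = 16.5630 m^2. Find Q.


dT = 180.2950 K
Q = 108.6950 * 16.5630 * 180.2950 = 324587.8443 W

324587.8443 W


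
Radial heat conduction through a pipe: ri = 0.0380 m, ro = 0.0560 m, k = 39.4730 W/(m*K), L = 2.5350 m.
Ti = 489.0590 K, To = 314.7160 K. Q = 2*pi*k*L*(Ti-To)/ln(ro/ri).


dT = 174.3430 K
ln(ro/ri) = 0.3878
Q = 2*pi*39.4730*2.5350*174.3430 / 0.3878 = 282678.8267 W

282678.8267 W


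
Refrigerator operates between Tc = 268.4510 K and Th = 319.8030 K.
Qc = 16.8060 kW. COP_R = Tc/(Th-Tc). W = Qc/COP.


COP = 268.4510 / 51.3520 = 5.2277
W = 16.8060 / 5.2277 = 3.2148 kW

COP = 5.2277, W = 3.2148 kW


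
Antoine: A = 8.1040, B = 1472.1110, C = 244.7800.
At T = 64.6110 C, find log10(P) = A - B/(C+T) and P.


C+T = 309.3910
B/(C+T) = 4.7581
log10(P) = 8.1040 - 4.7581 = 3.3459
P = 10^3.3459 = 2217.7240 mmHg

2217.7240 mmHg


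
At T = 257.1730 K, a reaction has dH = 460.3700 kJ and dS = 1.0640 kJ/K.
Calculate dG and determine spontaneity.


T*dS = 257.1730 * 1.0640 = 273.6321 kJ
dG = 460.3700 - 273.6321 = 186.7379 kJ (non-spontaneous)

dG = 186.7379 kJ, non-spontaneous


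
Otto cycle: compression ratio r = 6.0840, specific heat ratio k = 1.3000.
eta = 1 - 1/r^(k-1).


r^(k-1) = 1.7189
eta = 1 - 1/1.7189 = 0.4182 = 41.8241%

41.8241%


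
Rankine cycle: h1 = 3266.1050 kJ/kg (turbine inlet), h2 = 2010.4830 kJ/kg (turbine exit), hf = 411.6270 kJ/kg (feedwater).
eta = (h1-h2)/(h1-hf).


W = 1255.6220 kJ/kg
Q_in = 2854.4780 kJ/kg
eta = 0.4399 = 43.9878%

eta = 43.9878%


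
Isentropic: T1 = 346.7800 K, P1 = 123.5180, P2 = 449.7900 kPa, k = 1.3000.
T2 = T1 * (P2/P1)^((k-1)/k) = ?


(k-1)/k = 0.2308
(P2/P1)^exp = 1.3475
T2 = 346.7800 * 1.3475 = 467.2831 K

467.2831 K


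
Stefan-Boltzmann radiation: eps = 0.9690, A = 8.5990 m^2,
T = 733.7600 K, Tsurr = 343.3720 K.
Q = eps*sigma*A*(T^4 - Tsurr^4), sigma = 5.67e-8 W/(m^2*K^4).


T^4 = 2.8988e+11
Tsurr^4 = 1.3901e+10
Q = 0.9690 * 5.67e-8 * 8.5990 * 2.7598e+11 = 130385.0854 W

130385.0854 W


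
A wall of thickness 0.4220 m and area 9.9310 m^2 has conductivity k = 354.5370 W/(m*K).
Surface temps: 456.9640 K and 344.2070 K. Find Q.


dT = 112.7570 K
Q = 354.5370 * 9.9310 * 112.7570 / 0.4220 = 940774.6555 W

940774.6555 W


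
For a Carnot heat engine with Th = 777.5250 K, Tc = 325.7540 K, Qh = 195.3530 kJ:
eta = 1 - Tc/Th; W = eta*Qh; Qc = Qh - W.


eta = 1 - 325.7540/777.5250 = 0.5810
W = 0.5810 * 195.3530 = 113.5074 kJ
Qc = 195.3530 - 113.5074 = 81.8456 kJ

eta = 58.1037%, W = 113.5074 kJ, Qc = 81.8456 kJ


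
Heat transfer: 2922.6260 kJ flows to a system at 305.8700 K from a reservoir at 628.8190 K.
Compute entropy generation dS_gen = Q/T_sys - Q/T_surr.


dS_sys = 2922.6260/305.8700 = 9.5551 kJ/K
dS_surr = -2922.6260/628.8190 = -4.6478 kJ/K
dS_gen = 9.5551 - 4.6478 = 4.9073 kJ/K (irreversible)

dS_gen = 4.9073 kJ/K, irreversible


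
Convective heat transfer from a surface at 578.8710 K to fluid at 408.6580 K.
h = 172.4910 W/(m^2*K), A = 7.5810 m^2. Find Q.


dT = 170.2130 K
Q = 172.4910 * 7.5810 * 170.2130 = 222579.7564 W

222579.7564 W


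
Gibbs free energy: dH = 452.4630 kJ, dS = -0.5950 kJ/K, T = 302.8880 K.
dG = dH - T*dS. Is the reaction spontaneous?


T*dS = 302.8880 * -0.5950 = -180.2184 kJ
dG = 452.4630 + 180.2184 = 632.6814 kJ (non-spontaneous)

dG = 632.6814 kJ, non-spontaneous


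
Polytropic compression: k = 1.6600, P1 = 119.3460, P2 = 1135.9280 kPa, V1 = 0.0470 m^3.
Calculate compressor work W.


(k-1)/k = 0.3976
(P2/P1)^exp = 2.4494
W = 2.5152 * 119.3460 * 0.0470 * (2.4494 - 1) = 20.4483 kJ

20.4483 kJ


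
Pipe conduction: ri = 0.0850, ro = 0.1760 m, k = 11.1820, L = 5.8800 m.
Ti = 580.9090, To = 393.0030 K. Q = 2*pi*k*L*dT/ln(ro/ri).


dT = 187.9060 K
ln(ro/ri) = 0.7278
Q = 2*pi*11.1820*5.8800*187.9060 / 0.7278 = 106656.1109 W

106656.1109 W


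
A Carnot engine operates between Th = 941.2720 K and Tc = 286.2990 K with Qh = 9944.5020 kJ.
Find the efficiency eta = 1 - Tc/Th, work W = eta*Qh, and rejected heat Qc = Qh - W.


eta = 1 - 286.2990/941.2720 = 0.6958
W = 0.6958 * 9944.5020 = 6919.7642 kJ
Qc = 9944.5020 - 6919.7642 = 3024.7378 kJ

eta = 69.5838%, W = 6919.7642 kJ, Qc = 3024.7378 kJ


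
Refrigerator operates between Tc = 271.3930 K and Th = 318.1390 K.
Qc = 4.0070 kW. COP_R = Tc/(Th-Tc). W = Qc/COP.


COP = 271.3930 / 46.7460 = 5.8057
W = 4.0070 / 5.8057 = 0.6902 kW

COP = 5.8057, W = 0.6902 kW


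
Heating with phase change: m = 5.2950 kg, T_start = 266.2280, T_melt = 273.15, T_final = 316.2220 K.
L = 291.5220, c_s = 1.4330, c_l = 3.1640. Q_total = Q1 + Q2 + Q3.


Q1 (sensible, solid) = 5.2950 * 1.4330 * 6.9220 = 52.5223 kJ
Q2 (latent) = 5.2950 * 291.5220 = 1543.6090 kJ
Q3 (sensible, liquid) = 5.2950 * 3.1640 * 43.0720 = 721.6016 kJ
Q_total = 2317.7329 kJ

2317.7329 kJ


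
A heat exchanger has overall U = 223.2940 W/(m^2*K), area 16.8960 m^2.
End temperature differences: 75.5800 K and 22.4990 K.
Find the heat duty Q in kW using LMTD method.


LMTD = 43.8063 K
Q = 223.2940 * 16.8960 * 43.8063 = 165271.3122 W = 165.2713 kW

165.2713 kW


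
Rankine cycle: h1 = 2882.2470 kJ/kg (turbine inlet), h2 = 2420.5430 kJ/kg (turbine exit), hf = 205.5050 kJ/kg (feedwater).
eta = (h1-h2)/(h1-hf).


W = 461.7040 kJ/kg
Q_in = 2676.7420 kJ/kg
eta = 0.1725 = 17.2487%

eta = 17.2487%


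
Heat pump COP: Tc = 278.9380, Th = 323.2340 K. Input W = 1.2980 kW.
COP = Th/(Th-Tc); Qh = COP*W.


COP = 323.2340 / 44.2960 = 7.2971
Qh = 7.2971 * 1.2980 = 9.4717 kW

COP = 7.2971, Qh = 9.4717 kW


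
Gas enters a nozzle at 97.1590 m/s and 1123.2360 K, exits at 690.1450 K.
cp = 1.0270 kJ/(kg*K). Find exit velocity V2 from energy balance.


dT = 433.0910 K
2*cp*1000*dT = 889568.9140
V1^2 = 9439.8713
V2 = sqrt(899008.7853) = 948.1607 m/s

948.1607 m/s


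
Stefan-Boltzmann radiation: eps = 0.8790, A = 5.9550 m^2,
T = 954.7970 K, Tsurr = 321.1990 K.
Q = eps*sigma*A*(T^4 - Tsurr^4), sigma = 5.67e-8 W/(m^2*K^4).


T^4 = 8.3108e+11
Tsurr^4 = 1.0644e+10
Q = 0.8790 * 5.67e-8 * 5.9550 * 8.2044e+11 = 243500.5146 W

243500.5146 W


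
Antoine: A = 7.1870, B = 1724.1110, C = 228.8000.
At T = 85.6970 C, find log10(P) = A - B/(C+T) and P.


C+T = 314.4970
B/(C+T) = 5.4821
log10(P) = 7.1870 - 5.4821 = 1.7049
P = 10^1.7049 = 50.6848 mmHg

50.6848 mmHg


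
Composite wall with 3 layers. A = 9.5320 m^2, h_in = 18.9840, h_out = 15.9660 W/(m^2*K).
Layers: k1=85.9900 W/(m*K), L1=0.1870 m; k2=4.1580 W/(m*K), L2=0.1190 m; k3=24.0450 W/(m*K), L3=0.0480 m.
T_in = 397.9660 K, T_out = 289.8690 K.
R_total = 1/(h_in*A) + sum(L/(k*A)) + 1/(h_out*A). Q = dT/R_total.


R_conv_in = 1/(18.9840*9.5320) = 0.0055
R_1 = 0.1870/(85.9900*9.5320) = 0.0002
R_2 = 0.1190/(4.1580*9.5320) = 0.0030
R_3 = 0.0480/(24.0450*9.5320) = 0.0002
R_conv_out = 1/(15.9660*9.5320) = 0.0066
R_total = 0.0155 K/W
Q = 108.0970 / 0.0155 = 6957.3542 W

R_total = 0.0155 K/W, Q = 6957.3542 W


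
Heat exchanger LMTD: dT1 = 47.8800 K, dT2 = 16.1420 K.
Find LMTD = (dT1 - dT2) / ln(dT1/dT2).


dT1/dT2 = 2.9662
ln(dT1/dT2) = 1.0873
LMTD = 31.7380 / 1.0873 = 29.1905 K

29.1905 K


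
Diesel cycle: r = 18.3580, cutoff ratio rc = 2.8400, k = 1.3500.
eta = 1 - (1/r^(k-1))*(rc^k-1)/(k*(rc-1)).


r^(k-1) = 2.7691
rc^k = 4.0924
eta = 0.5504 = 55.0420%

55.0420%


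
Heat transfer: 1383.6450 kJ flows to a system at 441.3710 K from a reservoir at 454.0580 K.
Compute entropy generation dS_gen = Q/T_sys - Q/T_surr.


dS_sys = 1383.6450/441.3710 = 3.1349 kJ/K
dS_surr = -1383.6450/454.0580 = -3.0473 kJ/K
dS_gen = 3.1349 - 3.0473 = 0.0876 kJ/K (irreversible)

dS_gen = 0.0876 kJ/K, irreversible


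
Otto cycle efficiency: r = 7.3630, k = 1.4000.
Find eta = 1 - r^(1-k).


r^(k-1) = 2.2224
eta = 1 - 1/2.2224 = 0.5500 = 55.0036%

55.0036%


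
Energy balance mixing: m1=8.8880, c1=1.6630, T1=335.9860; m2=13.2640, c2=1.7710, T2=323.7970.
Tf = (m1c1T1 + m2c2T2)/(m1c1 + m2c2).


num = 12572.2907
den = 38.2713
Tf = 328.5045 K

328.5045 K


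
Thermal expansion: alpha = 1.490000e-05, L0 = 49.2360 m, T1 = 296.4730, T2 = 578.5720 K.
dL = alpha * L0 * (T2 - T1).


dT = 282.0990 K
dL = 1.490000e-05 * 49.2360 * 282.0990 = 0.206952 m
L_final = 49.442952 m

dL = 0.206952 m


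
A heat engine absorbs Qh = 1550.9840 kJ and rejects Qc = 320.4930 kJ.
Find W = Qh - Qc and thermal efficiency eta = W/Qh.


W = 1550.9840 - 320.4930 = 1230.4910 kJ
eta = 1230.4910 / 1550.9840 = 0.7934 = 79.3362%

W = 1230.4910 kJ, eta = 79.3362%


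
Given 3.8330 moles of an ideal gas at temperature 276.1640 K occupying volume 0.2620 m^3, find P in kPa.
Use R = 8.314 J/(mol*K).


P = nRT/V = 3.8330 * 8.314 * 276.1640 / 0.2620
= 8800.6734 / 0.2620 = 33590.3565 Pa = 33.5904 kPa

33.5904 kPa


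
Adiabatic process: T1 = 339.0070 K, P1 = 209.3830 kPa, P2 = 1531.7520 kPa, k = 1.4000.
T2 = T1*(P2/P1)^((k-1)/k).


(k-1)/k = 0.2857
(P2/P1)^exp = 1.7657
T2 = 339.0070 * 1.7657 = 598.5996 K

598.5996 K


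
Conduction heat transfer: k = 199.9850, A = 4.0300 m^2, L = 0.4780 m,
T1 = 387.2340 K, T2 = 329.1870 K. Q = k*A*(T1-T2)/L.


dT = 58.0470 K
Q = 199.9850 * 4.0300 * 58.0470 / 0.4780 = 97871.0733 W

97871.0733 W


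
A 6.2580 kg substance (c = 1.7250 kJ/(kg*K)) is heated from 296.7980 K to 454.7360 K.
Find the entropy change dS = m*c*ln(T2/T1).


T2/T1 = 1.5321
ln(T2/T1) = 0.4267
dS = 6.2580 * 1.7250 * 0.4267 = 4.6059 kJ/K

4.6059 kJ/K


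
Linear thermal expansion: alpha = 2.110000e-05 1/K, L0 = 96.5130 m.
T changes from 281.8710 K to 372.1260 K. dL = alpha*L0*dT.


dT = 90.2550 K
dL = 2.110000e-05 * 96.5130 * 90.2550 = 0.183797 m
L_final = 96.696797 m

dL = 0.183797 m


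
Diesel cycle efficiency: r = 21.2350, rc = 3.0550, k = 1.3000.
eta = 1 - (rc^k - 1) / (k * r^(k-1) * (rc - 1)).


r^(k-1) = 2.5010
rc^k = 4.2709
eta = 0.5105 = 51.0458%

51.0458%


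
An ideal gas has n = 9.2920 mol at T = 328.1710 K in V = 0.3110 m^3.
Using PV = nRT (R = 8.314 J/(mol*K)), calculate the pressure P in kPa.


P = nRT/V = 9.2920 * 8.314 * 328.1710 / 0.3110
= 25352.4200 / 0.3110 = 81519.0355 Pa = 81.5190 kPa

81.5190 kPa


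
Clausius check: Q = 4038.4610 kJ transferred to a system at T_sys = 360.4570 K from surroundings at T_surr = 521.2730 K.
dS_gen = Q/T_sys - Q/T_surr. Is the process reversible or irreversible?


dS_sys = 4038.4610/360.4570 = 11.2037 kJ/K
dS_surr = -4038.4610/521.2730 = -7.7473 kJ/K
dS_gen = 11.2037 - 7.7473 = 3.4564 kJ/K (irreversible)

dS_gen = 3.4564 kJ/K, irreversible


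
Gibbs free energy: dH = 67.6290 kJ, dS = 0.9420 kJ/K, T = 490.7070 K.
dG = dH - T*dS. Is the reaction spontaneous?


T*dS = 490.7070 * 0.9420 = 462.2460 kJ
dG = 67.6290 - 462.2460 = -394.6170 kJ (spontaneous)

dG = -394.6170 kJ, spontaneous


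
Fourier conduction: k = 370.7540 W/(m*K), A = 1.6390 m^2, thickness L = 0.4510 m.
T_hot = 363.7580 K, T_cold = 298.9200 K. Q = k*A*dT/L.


dT = 64.8380 K
Q = 370.7540 * 1.6390 * 64.8380 / 0.4510 = 87361.0544 W

87361.0544 W


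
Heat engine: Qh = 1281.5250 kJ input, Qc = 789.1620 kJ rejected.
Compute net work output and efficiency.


W = 1281.5250 - 789.1620 = 492.3630 kJ
eta = 492.3630 / 1281.5250 = 0.3842 = 38.4201%

W = 492.3630 kJ, eta = 38.4201%


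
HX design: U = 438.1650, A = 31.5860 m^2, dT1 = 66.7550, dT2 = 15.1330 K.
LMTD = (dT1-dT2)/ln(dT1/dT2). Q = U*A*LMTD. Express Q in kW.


LMTD = 34.7822 K
Q = 438.1650 * 31.5860 * 34.7822 = 481380.9858 W = 481.3810 kW

481.3810 kW


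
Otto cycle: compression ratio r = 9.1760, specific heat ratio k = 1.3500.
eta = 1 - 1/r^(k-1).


r^(k-1) = 2.1723
eta = 1 - 1/2.1723 = 0.5397 = 53.9668%

53.9668%


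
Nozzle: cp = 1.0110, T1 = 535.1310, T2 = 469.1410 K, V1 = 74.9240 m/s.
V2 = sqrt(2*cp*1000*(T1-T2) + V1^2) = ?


dT = 65.9900 K
2*cp*1000*dT = 133431.7800
V1^2 = 5613.6058
V2 = sqrt(139045.3858) = 372.8879 m/s

372.8879 m/s


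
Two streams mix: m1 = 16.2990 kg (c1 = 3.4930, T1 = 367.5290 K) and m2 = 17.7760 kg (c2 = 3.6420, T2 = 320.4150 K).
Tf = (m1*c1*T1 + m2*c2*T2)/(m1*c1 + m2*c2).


num = 41668.0392
den = 121.6726
Tf = 342.4603 K

342.4603 K


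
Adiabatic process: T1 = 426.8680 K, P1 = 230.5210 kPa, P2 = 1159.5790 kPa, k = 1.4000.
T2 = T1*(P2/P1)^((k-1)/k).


(k-1)/k = 0.2857
(P2/P1)^exp = 1.5866
T2 = 426.8680 * 1.5866 = 677.2482 K

677.2482 K


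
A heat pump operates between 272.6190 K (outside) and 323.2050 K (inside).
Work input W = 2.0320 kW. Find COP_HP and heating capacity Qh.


COP = 323.2050 / 50.5860 = 6.3892
Qh = 6.3892 * 2.0320 = 12.9829 kW

COP = 6.3892, Qh = 12.9829 kW


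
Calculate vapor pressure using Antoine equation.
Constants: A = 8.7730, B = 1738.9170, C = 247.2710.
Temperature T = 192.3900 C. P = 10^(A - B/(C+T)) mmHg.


C+T = 439.6610
B/(C+T) = 3.9551
log10(P) = 8.7730 - 3.9551 = 4.8179
P = 10^4.8179 = 65745.8978 mmHg

65745.8978 mmHg


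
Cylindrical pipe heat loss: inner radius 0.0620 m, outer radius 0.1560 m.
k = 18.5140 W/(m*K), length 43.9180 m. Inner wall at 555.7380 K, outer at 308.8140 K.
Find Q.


dT = 246.9240 K
ln(ro/ri) = 0.9227
Q = 2*pi*18.5140*43.9180*246.9240 / 0.9227 = 1367147.2341 W

1367147.2341 W


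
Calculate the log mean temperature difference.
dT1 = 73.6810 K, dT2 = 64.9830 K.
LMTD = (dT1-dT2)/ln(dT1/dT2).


dT1/dT2 = 1.1339
ln(dT1/dT2) = 0.1256
LMTD = 8.6980 / 0.1256 = 69.2410 K

69.2410 K


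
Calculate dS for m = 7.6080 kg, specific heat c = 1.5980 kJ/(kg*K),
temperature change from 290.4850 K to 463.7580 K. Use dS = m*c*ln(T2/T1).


T2/T1 = 1.5965
ln(T2/T1) = 0.4678
dS = 7.6080 * 1.5980 * 0.4678 = 5.6875 kJ/K

5.6875 kJ/K


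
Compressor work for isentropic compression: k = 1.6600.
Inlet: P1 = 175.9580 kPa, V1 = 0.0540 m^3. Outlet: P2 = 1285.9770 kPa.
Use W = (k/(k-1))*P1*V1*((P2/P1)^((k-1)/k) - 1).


(k-1)/k = 0.3976
(P2/P1)^exp = 2.2052
W = 2.5152 * 175.9580 * 0.0540 * (2.2052 - 1) = 28.8022 kJ

28.8022 kJ


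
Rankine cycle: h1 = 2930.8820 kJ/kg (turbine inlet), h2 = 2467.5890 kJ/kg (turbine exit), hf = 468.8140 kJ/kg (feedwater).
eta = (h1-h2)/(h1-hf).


W = 463.2930 kJ/kg
Q_in = 2462.0680 kJ/kg
eta = 0.1882 = 18.8172%

eta = 18.8172%


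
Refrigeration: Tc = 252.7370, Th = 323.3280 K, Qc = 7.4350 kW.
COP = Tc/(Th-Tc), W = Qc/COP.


COP = 252.7370 / 70.5910 = 3.5803
W = 7.4350 / 3.5803 = 2.0766 kW

COP = 3.5803, W = 2.0766 kW


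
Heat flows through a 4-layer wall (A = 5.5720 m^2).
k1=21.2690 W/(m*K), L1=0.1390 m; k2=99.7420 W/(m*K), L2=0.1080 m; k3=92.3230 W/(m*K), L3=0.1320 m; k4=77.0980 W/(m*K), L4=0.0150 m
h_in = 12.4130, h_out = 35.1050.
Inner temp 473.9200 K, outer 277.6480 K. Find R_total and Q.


R_conv_in = 1/(12.4130*5.5720) = 0.0145
R_1 = 0.1390/(21.2690*5.5720) = 0.0012
R_2 = 0.1080/(99.7420*5.5720) = 0.0002
R_3 = 0.1320/(92.3230*5.5720) = 0.0003
R_4 = 0.0150/(77.0980*5.5720) = 3.4917e-05
R_conv_out = 1/(35.1050*5.5720) = 0.0051
R_total = 0.0212 K/W
Q = 196.2720 / 0.0212 = 9245.3776 W

R_total = 0.0212 K/W, Q = 9245.3776 W


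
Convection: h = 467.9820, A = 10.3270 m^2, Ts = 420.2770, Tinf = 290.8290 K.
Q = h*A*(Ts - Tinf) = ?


dT = 129.4480 K
Q = 467.9820 * 10.3270 * 129.4480 = 625602.7816 W

625602.7816 W


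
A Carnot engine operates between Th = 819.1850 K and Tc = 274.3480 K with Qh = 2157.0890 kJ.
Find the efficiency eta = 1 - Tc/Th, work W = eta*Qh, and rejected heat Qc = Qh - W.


eta = 1 - 274.3480/819.1850 = 0.6651
W = 0.6651 * 2157.0890 = 1434.6721 kJ
Qc = 2157.0890 - 1434.6721 = 722.4169 kJ

eta = 66.5096%, W = 1434.6721 kJ, Qc = 722.4169 kJ


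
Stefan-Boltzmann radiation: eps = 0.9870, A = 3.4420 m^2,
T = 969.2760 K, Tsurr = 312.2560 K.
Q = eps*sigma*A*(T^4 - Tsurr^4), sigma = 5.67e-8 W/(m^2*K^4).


T^4 = 8.8265e+11
Tsurr^4 = 9.5070e+09
Q = 0.9870 * 5.67e-8 * 3.4420 * 8.7315e+11 = 168189.0758 W

168189.0758 W


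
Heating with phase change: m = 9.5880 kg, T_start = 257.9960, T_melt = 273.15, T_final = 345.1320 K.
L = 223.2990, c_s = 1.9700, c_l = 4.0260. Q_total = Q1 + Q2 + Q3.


Q1 (sensible, solid) = 9.5880 * 1.9700 * 15.1540 = 286.2342 kJ
Q2 (latent) = 9.5880 * 223.2990 = 2140.9908 kJ
Q3 (sensible, liquid) = 9.5880 * 4.0260 * 71.9820 = 2778.5979 kJ
Q_total = 5205.8229 kJ

5205.8229 kJ


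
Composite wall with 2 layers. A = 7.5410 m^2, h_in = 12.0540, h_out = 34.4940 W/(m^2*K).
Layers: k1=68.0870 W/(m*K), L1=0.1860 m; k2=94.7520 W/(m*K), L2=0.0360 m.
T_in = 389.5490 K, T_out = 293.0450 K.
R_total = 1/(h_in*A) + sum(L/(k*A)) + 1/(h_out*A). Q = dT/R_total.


R_conv_in = 1/(12.0540*7.5410) = 0.0110
R_1 = 0.1860/(68.0870*7.5410) = 0.0004
R_2 = 0.0360/(94.7520*7.5410) = 5.0383e-05
R_conv_out = 1/(34.4940*7.5410) = 0.0038
R_total = 0.0153 K/W
Q = 96.5040 / 0.0153 = 6324.7185 W

R_total = 0.0153 K/W, Q = 6324.7185 W


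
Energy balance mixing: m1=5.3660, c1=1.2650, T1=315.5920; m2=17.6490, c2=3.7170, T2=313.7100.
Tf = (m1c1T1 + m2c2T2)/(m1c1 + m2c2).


num = 22722.0295
den = 72.3893
Tf = 313.8865 K

313.8865 K


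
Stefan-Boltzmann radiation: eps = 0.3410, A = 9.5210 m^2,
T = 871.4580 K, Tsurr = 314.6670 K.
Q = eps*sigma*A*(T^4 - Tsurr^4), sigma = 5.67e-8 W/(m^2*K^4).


T^4 = 5.7675e+11
Tsurr^4 = 9.8040e+09
Q = 0.3410 * 5.67e-8 * 9.5210 * 5.6694e+11 = 104366.2030 W

104366.2030 W


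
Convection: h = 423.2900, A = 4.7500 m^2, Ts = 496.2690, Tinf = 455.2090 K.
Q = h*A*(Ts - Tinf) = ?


dT = 41.0600 K
Q = 423.2900 * 4.7500 * 41.0600 = 82556.3652 W

82556.3652 W


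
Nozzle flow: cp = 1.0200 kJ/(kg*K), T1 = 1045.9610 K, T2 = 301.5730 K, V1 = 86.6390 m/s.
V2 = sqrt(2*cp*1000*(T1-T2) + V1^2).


dT = 744.3880 K
2*cp*1000*dT = 1518551.5200
V1^2 = 7506.3163
V2 = sqrt(1526057.8363) = 1235.3371 m/s

1235.3371 m/s


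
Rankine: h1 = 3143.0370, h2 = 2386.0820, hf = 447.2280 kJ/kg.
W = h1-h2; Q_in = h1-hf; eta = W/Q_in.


W = 756.9550 kJ/kg
Q_in = 2695.8090 kJ/kg
eta = 0.2808 = 28.0790%

eta = 28.0790%


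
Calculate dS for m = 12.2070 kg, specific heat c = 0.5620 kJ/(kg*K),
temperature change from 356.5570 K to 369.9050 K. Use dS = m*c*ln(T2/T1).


T2/T1 = 1.0374
ln(T2/T1) = 0.0368
dS = 12.2070 * 0.5620 * 0.0368 = 0.2521 kJ/K

0.2521 kJ/K


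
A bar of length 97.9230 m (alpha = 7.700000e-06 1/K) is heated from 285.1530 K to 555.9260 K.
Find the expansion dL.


dT = 270.7730 K
dL = 7.700000e-06 * 97.9230 * 270.7730 = 0.204165 m
L_final = 98.127165 m

dL = 0.204165 m


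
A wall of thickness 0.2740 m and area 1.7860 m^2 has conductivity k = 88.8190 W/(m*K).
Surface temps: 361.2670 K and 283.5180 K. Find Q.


dT = 77.7490 K
Q = 88.8190 * 1.7860 * 77.7490 / 0.2740 = 45012.3392 W

45012.3392 W


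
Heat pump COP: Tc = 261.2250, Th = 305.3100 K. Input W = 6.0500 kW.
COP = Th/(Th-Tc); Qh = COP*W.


COP = 305.3100 / 44.0850 = 6.9255
Qh = 6.9255 * 6.0500 = 41.8992 kW

COP = 6.9255, Qh = 41.8992 kW


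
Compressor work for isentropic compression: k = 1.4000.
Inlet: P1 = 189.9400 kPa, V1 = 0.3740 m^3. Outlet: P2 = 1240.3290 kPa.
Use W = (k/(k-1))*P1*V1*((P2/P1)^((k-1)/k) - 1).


(k-1)/k = 0.2857
(P2/P1)^exp = 1.7094
W = 3.5000 * 189.9400 * 0.3740 * (1.7094 - 1) = 176.3701 kJ

176.3701 kJ


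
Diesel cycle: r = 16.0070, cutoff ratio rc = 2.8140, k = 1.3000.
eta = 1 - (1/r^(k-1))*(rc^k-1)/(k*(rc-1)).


r^(k-1) = 2.2977
rc^k = 3.8381
eta = 0.4762 = 47.6206%

47.6206%


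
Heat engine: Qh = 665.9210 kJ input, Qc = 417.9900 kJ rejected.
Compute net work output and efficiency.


W = 665.9210 - 417.9900 = 247.9310 kJ
eta = 247.9310 / 665.9210 = 0.3723 = 37.2313%

W = 247.9310 kJ, eta = 37.2313%


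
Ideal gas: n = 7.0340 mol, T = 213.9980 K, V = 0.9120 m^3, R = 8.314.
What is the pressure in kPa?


P = nRT/V = 7.0340 * 8.314 * 213.9980 / 0.9120
= 12514.7477 / 0.9120 = 13722.3111 Pa = 13.7223 kPa

13.7223 kPa


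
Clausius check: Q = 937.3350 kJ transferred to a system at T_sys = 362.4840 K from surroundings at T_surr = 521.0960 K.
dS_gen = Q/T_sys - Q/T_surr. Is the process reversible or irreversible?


dS_sys = 937.3350/362.4840 = 2.5859 kJ/K
dS_surr = -937.3350/521.0960 = -1.7988 kJ/K
dS_gen = 2.5859 - 1.7988 = 0.7871 kJ/K (irreversible)

dS_gen = 0.7871 kJ/K, irreversible


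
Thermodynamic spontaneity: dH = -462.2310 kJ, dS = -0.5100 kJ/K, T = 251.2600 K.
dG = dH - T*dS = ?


T*dS = 251.2600 * -0.5100 = -128.1426 kJ
dG = -462.2310 + 128.1426 = -334.0884 kJ (spontaneous)

dG = -334.0884 kJ, spontaneous


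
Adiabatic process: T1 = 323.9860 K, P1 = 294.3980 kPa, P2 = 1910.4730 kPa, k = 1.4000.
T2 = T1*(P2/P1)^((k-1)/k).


(k-1)/k = 0.2857
(P2/P1)^exp = 1.7063
T2 = 323.9860 * 1.7063 = 552.8217 K

552.8217 K


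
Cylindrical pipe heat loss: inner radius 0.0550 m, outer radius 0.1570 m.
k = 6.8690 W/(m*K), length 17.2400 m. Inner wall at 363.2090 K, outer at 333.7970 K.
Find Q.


dT = 29.4120 K
ln(ro/ri) = 1.0489
Q = 2*pi*6.8690*17.2400*29.4120 / 1.0489 = 20863.9192 W

20863.9192 W


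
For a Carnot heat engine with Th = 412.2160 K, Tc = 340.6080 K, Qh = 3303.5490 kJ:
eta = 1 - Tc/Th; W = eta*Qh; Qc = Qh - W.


eta = 1 - 340.6080/412.2160 = 0.1737
W = 0.1737 * 3303.5490 = 573.8752 kJ
Qc = 3303.5490 - 573.8752 = 2729.6738 kJ

eta = 17.3715%, W = 573.8752 kJ, Qc = 2729.6738 kJ


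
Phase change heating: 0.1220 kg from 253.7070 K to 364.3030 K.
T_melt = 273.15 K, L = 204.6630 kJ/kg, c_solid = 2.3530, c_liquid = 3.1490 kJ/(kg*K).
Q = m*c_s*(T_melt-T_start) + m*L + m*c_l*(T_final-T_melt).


Q1 (sensible, solid) = 0.1220 * 2.3530 * 19.4430 = 5.5814 kJ
Q2 (latent) = 0.1220 * 204.6630 = 24.9689 kJ
Q3 (sensible, liquid) = 0.1220 * 3.1490 * 91.1530 = 35.0190 kJ
Q_total = 65.5693 kJ

65.5693 kJ


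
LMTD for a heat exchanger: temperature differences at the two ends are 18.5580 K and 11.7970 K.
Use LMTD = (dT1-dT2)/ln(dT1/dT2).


dT1/dT2 = 1.5731
ln(dT1/dT2) = 0.4531
LMTD = 6.7610 / 0.4531 = 14.9231 K

14.9231 K


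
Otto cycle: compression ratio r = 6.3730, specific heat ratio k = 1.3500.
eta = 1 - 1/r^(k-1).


r^(k-1) = 1.9121
eta = 1 - 1/1.9121 = 0.4770 = 47.7027%

47.7027%


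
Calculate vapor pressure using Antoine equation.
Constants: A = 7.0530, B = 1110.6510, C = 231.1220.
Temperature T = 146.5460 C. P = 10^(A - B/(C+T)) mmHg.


C+T = 377.6680
B/(C+T) = 2.9408
log10(P) = 7.0530 - 2.9408 = 4.1122
P = 10^4.1122 = 12947.5294 mmHg

12947.5294 mmHg


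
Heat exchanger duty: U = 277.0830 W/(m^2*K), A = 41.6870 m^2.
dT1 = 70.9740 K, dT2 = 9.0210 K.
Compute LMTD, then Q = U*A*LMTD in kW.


LMTD = 30.0341 K
Q = 277.0830 * 41.6870 * 30.0341 = 346916.1326 W = 346.9161 kW

346.9161 kW


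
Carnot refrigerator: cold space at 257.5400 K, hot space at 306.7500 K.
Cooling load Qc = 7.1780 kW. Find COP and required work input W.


COP = 257.5400 / 49.2100 = 5.2335
W = 7.1780 / 5.2335 = 1.3716 kW

COP = 5.2335, W = 1.3716 kW


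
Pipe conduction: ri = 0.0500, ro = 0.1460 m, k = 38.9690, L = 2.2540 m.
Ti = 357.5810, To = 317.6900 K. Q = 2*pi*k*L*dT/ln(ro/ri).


dT = 39.8910 K
ln(ro/ri) = 1.0716
Q = 2*pi*38.9690*2.2540*39.8910 / 1.0716 = 20544.7992 W

20544.7992 W


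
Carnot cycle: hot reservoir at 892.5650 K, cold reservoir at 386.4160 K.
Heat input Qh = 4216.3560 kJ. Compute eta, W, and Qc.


eta = 1 - 386.4160/892.5650 = 0.5671
W = 0.5671 * 4216.3560 = 2390.9792 kJ
Qc = 4216.3560 - 2390.9792 = 1825.3768 kJ

eta = 56.7072%, W = 2390.9792 kJ, Qc = 1825.3768 kJ


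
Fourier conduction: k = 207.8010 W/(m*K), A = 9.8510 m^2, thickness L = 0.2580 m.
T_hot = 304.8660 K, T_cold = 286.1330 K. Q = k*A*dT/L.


dT = 18.7330 K
Q = 207.8010 * 9.8510 * 18.7330 / 0.2580 = 148633.1149 W

148633.1149 W


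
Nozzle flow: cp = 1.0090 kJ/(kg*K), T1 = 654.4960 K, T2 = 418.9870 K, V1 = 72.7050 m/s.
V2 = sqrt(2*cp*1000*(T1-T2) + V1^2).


dT = 235.5090 K
2*cp*1000*dT = 475257.1620
V1^2 = 5286.0170
V2 = sqrt(480543.1790) = 693.2122 m/s

693.2122 m/s


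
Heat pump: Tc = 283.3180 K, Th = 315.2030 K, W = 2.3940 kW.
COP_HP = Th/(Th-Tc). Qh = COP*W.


COP = 315.2030 / 31.8850 = 9.8856
Qh = 9.8856 * 2.3940 = 23.6662 kW

COP = 9.8856, Qh = 23.6662 kW


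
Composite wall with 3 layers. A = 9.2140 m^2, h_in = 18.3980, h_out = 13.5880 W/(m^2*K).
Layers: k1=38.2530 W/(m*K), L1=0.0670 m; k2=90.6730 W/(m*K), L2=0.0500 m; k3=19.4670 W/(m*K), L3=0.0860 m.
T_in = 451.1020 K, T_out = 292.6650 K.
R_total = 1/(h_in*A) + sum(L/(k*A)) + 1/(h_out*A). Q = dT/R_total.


R_conv_in = 1/(18.3980*9.2140) = 0.0059
R_1 = 0.0670/(38.2530*9.2140) = 0.0002
R_2 = 0.0500/(90.6730*9.2140) = 5.9847e-05
R_3 = 0.0860/(19.4670*9.2140) = 0.0005
R_conv_out = 1/(13.5880*9.2140) = 0.0080
R_total = 0.0146 K/W
Q = 158.4370 / 0.0146 = 10840.2179 W

R_total = 0.0146 K/W, Q = 10840.2179 W


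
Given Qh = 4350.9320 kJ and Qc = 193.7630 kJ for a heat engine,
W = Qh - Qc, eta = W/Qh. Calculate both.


W = 4350.9320 - 193.7630 = 4157.1690 kJ
eta = 4157.1690 / 4350.9320 = 0.9555 = 95.5466%

W = 4157.1690 kJ, eta = 95.5466%


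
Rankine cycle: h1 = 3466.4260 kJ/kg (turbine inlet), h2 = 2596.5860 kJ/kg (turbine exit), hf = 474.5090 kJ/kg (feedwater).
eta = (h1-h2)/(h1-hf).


W = 869.8400 kJ/kg
Q_in = 2991.9170 kJ/kg
eta = 0.2907 = 29.0730%

eta = 29.0730%


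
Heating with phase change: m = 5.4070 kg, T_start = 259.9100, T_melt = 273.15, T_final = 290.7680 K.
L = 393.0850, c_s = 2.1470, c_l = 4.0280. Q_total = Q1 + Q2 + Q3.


Q1 (sensible, solid) = 5.4070 * 2.1470 * 13.2400 = 153.7009 kJ
Q2 (latent) = 5.4070 * 393.0850 = 2125.4106 kJ
Q3 (sensible, liquid) = 5.4070 * 4.0280 * 17.6180 = 383.7094 kJ
Q_total = 2662.8209 kJ

2662.8209 kJ


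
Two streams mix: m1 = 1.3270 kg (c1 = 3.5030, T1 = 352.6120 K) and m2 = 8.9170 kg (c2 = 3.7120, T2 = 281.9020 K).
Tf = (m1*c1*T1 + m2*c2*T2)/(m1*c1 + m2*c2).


num = 10970.0393
den = 37.7484
Tf = 290.6095 K

290.6095 K


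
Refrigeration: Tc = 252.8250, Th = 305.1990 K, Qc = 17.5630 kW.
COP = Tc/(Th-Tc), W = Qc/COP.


COP = 252.8250 / 52.3740 = 4.8273
W = 17.5630 / 4.8273 = 3.6383 kW

COP = 4.8273, W = 3.6383 kW


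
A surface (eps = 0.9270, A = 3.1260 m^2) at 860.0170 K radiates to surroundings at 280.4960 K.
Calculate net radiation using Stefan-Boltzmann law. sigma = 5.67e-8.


T^4 = 5.4705e+11
Tsurr^4 = 6.1902e+09
Q = 0.9270 * 5.67e-8 * 3.1260 * 5.4086e+11 = 88866.3989 W

88866.3989 W


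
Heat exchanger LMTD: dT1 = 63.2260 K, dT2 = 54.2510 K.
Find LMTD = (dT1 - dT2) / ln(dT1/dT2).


dT1/dT2 = 1.1654
ln(dT1/dT2) = 0.1531
LMTD = 8.9750 / 0.1531 = 58.6240 K

58.6240 K


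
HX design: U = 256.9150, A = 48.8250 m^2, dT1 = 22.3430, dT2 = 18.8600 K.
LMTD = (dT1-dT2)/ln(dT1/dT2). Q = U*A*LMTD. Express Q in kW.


LMTD = 20.5523 K
Q = 256.9150 * 48.8250 * 20.5523 = 257805.9176 W = 257.8059 kW

257.8059 kW


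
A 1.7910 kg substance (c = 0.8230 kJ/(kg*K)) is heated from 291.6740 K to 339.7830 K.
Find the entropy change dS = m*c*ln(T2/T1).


T2/T1 = 1.1649
ln(T2/T1) = 0.1527
dS = 1.7910 * 0.8230 * 0.1527 = 0.2250 kJ/K

0.2250 kJ/K


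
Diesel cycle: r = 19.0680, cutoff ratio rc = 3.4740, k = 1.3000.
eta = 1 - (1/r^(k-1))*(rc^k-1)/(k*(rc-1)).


r^(k-1) = 2.4215
rc^k = 5.0475
eta = 0.4803 = 48.0297%

48.0297%


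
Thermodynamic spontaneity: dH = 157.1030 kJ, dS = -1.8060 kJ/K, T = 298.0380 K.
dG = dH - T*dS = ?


T*dS = 298.0380 * -1.8060 = -538.2566 kJ
dG = 157.1030 + 538.2566 = 695.3596 kJ (non-spontaneous)

dG = 695.3596 kJ, non-spontaneous


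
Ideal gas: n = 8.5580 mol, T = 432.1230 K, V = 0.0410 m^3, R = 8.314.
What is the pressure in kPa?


P = nRT/V = 8.5580 * 8.314 * 432.1230 / 0.0410
= 30746.0752 / 0.0410 = 749904.2728 Pa = 749.9043 kPa

749.9043 kPa


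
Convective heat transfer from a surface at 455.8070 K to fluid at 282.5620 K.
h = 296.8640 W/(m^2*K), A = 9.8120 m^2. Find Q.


dT = 173.2450 K
Q = 296.8640 * 9.8120 * 173.2450 = 504633.1585 W

504633.1585 W


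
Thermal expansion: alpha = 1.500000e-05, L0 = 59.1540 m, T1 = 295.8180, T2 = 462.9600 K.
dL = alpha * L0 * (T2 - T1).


dT = 167.1420 K
dL = 1.500000e-05 * 59.1540 * 167.1420 = 0.148307 m
L_final = 59.302307 m

dL = 0.148307 m


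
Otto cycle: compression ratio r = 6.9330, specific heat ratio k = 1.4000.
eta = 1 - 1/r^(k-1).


r^(k-1) = 2.1695
eta = 1 - 1/2.1695 = 0.5391 = 53.9074%

53.9074%


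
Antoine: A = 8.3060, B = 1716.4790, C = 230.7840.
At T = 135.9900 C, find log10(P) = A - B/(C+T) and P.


C+T = 366.7740
B/(C+T) = 4.6799
log10(P) = 8.3060 - 4.6799 = 3.6261
P = 10^3.6261 = 4227.3050 mmHg

4227.3050 mmHg


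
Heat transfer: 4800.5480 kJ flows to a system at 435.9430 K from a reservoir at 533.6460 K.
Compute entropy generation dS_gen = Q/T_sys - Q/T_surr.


dS_sys = 4800.5480/435.9430 = 11.0119 kJ/K
dS_surr = -4800.5480/533.6460 = -8.9958 kJ/K
dS_gen = 11.0119 - 8.9958 = 2.0161 kJ/K (irreversible)

dS_gen = 2.0161 kJ/K, irreversible


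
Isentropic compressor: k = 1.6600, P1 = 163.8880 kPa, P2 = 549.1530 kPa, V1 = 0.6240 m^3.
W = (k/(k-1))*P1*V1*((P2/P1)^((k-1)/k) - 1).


(k-1)/k = 0.3976
(P2/P1)^exp = 1.6173
W = 2.5152 * 163.8880 * 0.6240 * (1.6173 - 1) = 158.7811 kJ

158.7811 kJ


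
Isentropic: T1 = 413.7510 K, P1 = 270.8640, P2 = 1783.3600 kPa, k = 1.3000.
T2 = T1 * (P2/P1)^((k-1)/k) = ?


(k-1)/k = 0.2308
(P2/P1)^exp = 1.5448
T2 = 413.7510 * 1.5448 = 639.1766 K

639.1766 K


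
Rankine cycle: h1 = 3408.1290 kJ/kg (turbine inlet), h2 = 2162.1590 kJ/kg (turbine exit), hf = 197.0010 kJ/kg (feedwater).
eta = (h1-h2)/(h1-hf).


W = 1245.9700 kJ/kg
Q_in = 3211.1280 kJ/kg
eta = 0.3880 = 38.8016%

eta = 38.8016%


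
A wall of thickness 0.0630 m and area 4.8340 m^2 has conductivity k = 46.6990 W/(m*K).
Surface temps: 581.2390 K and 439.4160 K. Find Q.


dT = 141.8230 K
Q = 46.6990 * 4.8340 * 141.8230 / 0.0630 = 508183.2487 W

508183.2487 W


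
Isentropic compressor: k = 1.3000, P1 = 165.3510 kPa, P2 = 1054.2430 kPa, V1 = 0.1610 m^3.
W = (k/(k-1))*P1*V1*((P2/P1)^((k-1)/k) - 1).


(k-1)/k = 0.2308
(P2/P1)^exp = 1.5334
W = 4.3333 * 165.3510 * 0.1610 * (1.5334 - 1) = 61.5355 kJ

61.5355 kJ


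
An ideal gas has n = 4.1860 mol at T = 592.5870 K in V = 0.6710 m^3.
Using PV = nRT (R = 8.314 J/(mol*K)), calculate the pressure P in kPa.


P = nRT/V = 4.1860 * 8.314 * 592.5870 / 0.6710
= 20623.4522 / 0.6710 = 30735.3982 Pa = 30.7354 kPa

30.7354 kPa


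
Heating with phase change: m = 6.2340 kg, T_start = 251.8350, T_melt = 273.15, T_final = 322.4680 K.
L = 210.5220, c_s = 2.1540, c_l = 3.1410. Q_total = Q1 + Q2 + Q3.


Q1 (sensible, solid) = 6.2340 * 2.1540 * 21.3150 = 286.2186 kJ
Q2 (latent) = 6.2340 * 210.5220 = 1312.3941 kJ
Q3 (sensible, liquid) = 6.2340 * 3.1410 * 49.3180 = 965.6955 kJ
Q_total = 2564.3082 kJ

2564.3082 kJ


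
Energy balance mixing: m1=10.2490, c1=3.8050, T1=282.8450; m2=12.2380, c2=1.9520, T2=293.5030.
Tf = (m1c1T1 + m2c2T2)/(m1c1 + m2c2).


num = 18041.6011
den = 62.8860
Tf = 286.8937 K

286.8937 K


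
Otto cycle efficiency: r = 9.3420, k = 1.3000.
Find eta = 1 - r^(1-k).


r^(k-1) = 1.9549
eta = 1 - 1/1.9549 = 0.4885 = 48.8474%

48.8474%


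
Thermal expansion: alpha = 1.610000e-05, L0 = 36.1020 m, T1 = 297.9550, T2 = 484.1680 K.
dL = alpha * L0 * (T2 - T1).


dT = 186.2130 K
dL = 1.610000e-05 * 36.1020 * 186.2130 = 0.108235 m
L_final = 36.210235 m

dL = 0.108235 m


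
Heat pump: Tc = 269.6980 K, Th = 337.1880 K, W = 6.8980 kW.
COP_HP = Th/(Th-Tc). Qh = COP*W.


COP = 337.1880 / 67.4900 = 4.9961
Qh = 4.9961 * 6.8980 = 34.4632 kW

COP = 4.9961, Qh = 34.4632 kW


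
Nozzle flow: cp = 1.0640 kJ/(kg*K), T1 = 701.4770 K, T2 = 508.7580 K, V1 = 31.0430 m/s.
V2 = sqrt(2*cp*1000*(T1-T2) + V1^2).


dT = 192.7190 K
2*cp*1000*dT = 410106.0320
V1^2 = 963.6678
V2 = sqrt(411069.6998) = 641.1472 m/s

641.1472 m/s


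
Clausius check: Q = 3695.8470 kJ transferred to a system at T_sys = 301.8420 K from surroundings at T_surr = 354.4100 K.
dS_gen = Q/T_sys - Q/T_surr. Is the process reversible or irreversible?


dS_sys = 3695.8470/301.8420 = 12.2443 kJ/K
dS_surr = -3695.8470/354.4100 = -10.4282 kJ/K
dS_gen = 12.2443 - 10.4282 = 1.8161 kJ/K (irreversible)

dS_gen = 1.8161 kJ/K, irreversible


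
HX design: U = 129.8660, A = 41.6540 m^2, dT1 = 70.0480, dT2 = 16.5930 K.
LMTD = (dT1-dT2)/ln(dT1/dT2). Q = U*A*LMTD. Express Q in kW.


LMTD = 37.1164 K
Q = 129.8660 * 41.6540 * 37.1164 = 200778.7582 W = 200.7788 kW

200.7788 kW
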